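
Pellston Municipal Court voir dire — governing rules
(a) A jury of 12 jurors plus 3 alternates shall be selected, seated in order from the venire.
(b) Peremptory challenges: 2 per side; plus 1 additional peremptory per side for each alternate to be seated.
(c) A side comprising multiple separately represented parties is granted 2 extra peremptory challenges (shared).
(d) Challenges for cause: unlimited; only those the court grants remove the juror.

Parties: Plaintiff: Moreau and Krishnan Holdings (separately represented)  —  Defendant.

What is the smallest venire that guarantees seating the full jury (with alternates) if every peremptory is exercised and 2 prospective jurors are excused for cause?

Seats to fill: 12 + 3 alternates = 15.
Peremptories — Plaintiff: 2 + 1×3 + 2 = 7; Defendant: 2 + 1×3 = 5; total 12.
For-cause removals: 2.
Minimum venire: 15 + 12 + 2 = 29.

29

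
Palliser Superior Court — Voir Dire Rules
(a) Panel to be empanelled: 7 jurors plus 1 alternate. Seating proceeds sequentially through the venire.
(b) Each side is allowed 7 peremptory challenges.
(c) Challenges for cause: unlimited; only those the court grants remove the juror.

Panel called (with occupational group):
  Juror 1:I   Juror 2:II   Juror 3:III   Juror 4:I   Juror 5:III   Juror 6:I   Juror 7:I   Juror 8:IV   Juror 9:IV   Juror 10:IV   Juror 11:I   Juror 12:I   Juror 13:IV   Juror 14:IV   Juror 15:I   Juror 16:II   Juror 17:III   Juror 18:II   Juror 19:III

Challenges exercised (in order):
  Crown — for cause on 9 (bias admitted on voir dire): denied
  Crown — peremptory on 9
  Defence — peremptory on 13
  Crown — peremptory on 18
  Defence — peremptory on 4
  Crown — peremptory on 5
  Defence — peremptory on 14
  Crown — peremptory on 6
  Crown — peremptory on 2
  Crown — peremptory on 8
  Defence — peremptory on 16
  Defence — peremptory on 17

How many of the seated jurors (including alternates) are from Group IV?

Removed: #2, #4, #5, #6, #8, #9, #13, #14, #16, #17, #18.
Seated (8 incl. alternates): #1, #3, #7, #10, #11, #12, #15, #19.
Of those, in Group IV: #10 → 1.

1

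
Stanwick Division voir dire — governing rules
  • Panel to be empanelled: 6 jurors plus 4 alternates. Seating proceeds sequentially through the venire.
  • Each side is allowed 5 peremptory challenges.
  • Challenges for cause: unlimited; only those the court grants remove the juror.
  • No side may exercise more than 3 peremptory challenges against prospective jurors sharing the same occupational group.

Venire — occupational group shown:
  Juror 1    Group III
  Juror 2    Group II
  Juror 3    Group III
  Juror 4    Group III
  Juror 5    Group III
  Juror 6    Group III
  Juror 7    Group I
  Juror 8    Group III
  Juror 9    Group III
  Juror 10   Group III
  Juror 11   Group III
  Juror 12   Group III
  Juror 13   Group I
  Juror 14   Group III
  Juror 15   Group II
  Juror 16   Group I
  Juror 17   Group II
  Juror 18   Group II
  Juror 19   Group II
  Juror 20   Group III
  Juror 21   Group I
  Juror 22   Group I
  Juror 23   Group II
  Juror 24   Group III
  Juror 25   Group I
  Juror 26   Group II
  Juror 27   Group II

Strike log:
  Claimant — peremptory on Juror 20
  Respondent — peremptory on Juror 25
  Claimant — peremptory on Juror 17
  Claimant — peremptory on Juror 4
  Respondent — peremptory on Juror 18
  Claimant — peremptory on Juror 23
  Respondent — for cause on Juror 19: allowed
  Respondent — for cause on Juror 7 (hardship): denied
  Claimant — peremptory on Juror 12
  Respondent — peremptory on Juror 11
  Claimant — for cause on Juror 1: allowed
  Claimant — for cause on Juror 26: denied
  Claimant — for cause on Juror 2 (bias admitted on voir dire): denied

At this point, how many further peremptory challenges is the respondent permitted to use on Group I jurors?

2

Respondent peremptories so far: #25, #18, #11 — 3 of 5 used, 2 left overall.
Against Group I: #25 — 1 used; per-group cap 3 leaves 2.
Binding limit: min(2, 2) = 2.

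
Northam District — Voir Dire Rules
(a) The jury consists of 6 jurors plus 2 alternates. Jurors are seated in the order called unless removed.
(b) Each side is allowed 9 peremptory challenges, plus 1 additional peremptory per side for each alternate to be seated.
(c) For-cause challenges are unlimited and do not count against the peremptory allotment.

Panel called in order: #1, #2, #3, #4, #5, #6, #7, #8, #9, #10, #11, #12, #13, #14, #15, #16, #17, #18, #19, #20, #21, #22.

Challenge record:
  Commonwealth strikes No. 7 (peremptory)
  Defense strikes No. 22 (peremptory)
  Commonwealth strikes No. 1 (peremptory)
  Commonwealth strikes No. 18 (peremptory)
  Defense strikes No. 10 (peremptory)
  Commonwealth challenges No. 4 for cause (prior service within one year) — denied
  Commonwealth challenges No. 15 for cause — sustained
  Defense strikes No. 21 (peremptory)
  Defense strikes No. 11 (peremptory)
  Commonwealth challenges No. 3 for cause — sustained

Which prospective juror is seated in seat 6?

9

Removed: #1, #3, #7, #10, #11, #15, #18, #21, #22. (#4 stays — for-cause denied.)
Seating in order: seats 1–6 → #2, #4, #5, #6, #8, #9; alternates → #12, #13.
So seat 6 is #9.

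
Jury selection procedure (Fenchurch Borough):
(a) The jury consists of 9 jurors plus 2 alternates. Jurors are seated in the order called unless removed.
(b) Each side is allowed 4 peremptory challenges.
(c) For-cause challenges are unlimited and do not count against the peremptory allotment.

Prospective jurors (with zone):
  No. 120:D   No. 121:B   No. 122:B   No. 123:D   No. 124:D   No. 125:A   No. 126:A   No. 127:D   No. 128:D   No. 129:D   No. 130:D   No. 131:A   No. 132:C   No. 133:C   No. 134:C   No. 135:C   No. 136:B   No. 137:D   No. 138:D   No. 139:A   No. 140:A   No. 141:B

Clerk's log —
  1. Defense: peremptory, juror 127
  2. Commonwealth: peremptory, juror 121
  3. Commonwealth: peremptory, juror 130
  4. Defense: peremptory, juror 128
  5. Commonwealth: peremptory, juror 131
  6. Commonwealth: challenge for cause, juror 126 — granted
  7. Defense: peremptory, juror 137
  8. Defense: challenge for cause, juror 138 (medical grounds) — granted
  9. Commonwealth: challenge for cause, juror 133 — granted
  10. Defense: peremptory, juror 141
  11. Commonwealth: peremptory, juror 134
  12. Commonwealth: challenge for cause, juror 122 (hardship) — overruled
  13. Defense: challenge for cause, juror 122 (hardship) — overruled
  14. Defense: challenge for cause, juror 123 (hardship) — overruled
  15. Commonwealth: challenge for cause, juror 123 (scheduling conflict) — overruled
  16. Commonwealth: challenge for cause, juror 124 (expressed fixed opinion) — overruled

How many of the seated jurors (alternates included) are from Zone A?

3

Removed: #121, #126, #127, #128, #130, #131, #133, #134, #137, #138, #141.
Seated (11 incl. alternates): #120, #122, #123, #124, #125, #129, #132, #135, #136, #139, #140.
Of those, in Zone A: #125, #139, #140 → 3.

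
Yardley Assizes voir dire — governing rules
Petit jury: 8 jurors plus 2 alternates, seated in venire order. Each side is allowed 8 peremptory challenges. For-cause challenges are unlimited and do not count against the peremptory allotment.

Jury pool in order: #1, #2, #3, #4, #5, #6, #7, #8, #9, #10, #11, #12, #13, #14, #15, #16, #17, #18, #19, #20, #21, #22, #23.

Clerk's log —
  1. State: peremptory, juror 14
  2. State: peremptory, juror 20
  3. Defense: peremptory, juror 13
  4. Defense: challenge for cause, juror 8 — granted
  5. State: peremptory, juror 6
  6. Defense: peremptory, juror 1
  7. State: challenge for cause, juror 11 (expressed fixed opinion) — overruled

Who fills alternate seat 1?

Removed: #1, #6, #8, #13, #14, #20. (#11 stays — for-cause denied.)
Filling seats in venire order through position 9: #2, #3, #4, #5, #7, #9, #10, #11, #12.
So alternate 1 is #12.

12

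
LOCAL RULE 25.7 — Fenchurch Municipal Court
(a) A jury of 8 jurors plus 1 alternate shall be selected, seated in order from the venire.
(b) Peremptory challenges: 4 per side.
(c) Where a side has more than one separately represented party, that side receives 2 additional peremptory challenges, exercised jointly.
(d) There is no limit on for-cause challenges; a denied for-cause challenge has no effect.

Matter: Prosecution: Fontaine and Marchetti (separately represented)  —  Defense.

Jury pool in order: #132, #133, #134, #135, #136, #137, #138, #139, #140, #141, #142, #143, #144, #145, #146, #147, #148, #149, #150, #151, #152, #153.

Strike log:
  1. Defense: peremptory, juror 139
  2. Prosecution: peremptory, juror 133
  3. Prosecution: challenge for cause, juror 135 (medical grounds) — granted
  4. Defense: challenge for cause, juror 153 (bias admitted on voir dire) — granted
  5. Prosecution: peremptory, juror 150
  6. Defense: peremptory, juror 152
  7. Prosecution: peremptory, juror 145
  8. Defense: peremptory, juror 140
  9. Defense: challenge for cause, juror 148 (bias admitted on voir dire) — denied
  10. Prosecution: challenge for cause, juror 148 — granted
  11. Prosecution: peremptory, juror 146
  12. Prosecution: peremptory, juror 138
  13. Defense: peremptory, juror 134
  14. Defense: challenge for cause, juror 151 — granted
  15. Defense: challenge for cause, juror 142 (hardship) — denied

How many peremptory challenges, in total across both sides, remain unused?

Prosecution allotment: 4 base + 2 multi-party = 6. Defense allotment: 4.
Prosecution peremptories used: #133, #150, #145, #146, #138 — 5 (for-cause on #135, #148 don't count).
Defense peremptories used: #139, #152, #140, #134 — 4 (for-cause on #153, #148, #151, #142 don't count).
Remaining: (6 − 5) + (4 − 4) = 1.

1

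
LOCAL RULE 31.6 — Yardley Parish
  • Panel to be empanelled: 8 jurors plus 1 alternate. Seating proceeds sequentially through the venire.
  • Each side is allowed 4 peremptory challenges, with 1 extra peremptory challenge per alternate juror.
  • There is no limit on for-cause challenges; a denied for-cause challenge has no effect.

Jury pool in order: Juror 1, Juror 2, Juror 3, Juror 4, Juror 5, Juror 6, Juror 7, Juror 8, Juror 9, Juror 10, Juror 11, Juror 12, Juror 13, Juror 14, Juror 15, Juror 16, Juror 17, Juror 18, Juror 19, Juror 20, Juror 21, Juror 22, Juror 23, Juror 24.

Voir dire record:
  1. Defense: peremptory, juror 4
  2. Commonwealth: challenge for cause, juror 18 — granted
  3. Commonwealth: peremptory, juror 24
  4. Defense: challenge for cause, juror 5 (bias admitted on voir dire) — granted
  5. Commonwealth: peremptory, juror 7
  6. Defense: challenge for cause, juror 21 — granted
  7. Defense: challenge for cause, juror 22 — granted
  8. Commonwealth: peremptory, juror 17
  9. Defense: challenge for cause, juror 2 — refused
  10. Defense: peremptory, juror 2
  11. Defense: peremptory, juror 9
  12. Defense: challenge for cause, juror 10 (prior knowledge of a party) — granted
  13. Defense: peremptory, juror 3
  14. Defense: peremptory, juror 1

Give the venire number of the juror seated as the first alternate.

Removed: #1, #2, #3, #4, #5, #7, #9, #10, #17, #18, #21, #22, #24.
Filling seats in venire order through position 9: #6, #8, #11, #12, #13, #14, #15, #16, #19.
So alternate 1 is #19.

19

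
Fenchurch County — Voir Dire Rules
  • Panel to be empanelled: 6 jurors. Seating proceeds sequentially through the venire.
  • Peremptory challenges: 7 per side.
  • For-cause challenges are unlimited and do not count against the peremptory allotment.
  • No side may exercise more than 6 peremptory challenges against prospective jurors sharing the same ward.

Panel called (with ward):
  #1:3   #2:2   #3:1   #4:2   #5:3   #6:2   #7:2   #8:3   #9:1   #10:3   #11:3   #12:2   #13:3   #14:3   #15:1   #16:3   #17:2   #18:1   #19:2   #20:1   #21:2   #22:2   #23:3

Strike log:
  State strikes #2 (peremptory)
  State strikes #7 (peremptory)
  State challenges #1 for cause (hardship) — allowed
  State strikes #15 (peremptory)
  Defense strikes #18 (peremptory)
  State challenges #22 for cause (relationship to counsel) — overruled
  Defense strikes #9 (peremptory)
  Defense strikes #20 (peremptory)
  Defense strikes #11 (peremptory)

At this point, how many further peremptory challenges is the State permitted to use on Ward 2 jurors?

State peremptories so far: #2, #7, #15 — 3 of 7 used, 4 left overall.
Against Ward 2: #2, #7 — 2 used; per-ward cap 6 leaves 4.
Binding limit: min(4, 4) = 4.

4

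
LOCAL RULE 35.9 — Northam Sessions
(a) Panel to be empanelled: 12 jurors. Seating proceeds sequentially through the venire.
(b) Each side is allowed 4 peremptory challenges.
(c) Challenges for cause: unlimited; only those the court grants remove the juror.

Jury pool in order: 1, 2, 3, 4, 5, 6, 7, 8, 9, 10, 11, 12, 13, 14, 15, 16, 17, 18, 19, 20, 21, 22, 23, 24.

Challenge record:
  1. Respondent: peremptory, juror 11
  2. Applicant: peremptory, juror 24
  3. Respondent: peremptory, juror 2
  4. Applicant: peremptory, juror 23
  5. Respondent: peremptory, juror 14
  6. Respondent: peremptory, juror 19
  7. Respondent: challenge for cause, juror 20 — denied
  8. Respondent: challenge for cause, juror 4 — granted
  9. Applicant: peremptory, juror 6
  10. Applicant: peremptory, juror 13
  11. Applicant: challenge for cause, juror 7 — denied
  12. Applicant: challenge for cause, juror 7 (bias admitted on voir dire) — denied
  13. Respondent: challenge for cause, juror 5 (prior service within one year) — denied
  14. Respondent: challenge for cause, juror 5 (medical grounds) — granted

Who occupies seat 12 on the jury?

Removed: #2, #4, #5, #6, #11, #13, #14, #19, #23, #24. (#7, #20 stay — for-cause denied.)
Seating in order: seats 1–12 → #1, #3, #7, #8, #9, #10, #12, #15, #16, #17, #18, #20.
So seat 12 is #20.

20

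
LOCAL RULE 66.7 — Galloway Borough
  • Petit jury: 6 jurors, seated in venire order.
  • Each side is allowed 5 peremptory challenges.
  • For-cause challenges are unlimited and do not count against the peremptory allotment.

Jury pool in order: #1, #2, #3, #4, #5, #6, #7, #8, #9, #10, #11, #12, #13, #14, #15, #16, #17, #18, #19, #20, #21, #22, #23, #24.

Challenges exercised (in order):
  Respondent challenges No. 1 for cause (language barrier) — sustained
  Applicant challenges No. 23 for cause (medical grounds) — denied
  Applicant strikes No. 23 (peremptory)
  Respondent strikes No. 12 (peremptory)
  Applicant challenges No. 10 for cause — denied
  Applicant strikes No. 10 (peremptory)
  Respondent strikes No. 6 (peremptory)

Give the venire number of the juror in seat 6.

Removed: #1, #6, #10, #12, #23.
Seating in order: seats 1–6 → #2, #3, #4, #5, #7, #8.
So seat 6 is #8.

8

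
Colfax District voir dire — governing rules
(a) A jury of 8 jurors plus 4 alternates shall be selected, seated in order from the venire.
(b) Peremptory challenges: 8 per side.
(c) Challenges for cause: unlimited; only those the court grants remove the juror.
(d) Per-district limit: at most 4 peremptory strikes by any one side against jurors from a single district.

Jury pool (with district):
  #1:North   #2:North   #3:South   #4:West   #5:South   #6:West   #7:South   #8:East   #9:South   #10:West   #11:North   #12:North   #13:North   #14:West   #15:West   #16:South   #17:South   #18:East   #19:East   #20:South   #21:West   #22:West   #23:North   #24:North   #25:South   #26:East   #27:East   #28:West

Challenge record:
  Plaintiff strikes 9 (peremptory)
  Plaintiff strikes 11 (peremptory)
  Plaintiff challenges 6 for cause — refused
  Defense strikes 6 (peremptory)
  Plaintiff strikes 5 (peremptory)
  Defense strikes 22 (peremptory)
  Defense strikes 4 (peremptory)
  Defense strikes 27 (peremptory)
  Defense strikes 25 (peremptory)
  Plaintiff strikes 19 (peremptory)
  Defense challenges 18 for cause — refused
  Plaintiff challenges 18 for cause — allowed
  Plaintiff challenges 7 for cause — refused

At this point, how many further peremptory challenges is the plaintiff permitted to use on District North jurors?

3

Plaintiff peremptories so far: #9, #11, #5, #19 — 4 of 8 used, 4 left overall.
Against District North: #11 — 1 used; per-district cap 4 leaves 3.
Binding limit: min(4, 3) = 3.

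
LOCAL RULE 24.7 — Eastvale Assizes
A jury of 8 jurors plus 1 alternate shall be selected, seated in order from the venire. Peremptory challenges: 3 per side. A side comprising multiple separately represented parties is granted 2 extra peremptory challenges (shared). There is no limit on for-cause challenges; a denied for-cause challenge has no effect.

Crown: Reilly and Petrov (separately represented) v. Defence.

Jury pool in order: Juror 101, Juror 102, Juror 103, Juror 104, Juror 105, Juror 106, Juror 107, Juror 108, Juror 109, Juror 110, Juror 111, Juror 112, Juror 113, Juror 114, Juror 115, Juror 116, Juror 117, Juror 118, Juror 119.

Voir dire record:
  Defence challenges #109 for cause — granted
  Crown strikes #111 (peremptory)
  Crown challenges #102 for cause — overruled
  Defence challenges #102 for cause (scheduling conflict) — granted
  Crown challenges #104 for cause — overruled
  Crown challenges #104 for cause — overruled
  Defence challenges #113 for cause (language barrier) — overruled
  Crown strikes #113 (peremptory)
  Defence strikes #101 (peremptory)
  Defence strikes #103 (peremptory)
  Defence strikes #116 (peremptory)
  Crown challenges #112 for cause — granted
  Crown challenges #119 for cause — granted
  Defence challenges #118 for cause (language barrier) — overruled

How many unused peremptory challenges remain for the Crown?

Crown allotment: 3 base + 2 multi-party = 5.
Crown peremptories used: #111, #113 — 2 (for-cause on #102, #104, #104, #112, #119 don't count).
Remaining: 5 − 2 = 3.

3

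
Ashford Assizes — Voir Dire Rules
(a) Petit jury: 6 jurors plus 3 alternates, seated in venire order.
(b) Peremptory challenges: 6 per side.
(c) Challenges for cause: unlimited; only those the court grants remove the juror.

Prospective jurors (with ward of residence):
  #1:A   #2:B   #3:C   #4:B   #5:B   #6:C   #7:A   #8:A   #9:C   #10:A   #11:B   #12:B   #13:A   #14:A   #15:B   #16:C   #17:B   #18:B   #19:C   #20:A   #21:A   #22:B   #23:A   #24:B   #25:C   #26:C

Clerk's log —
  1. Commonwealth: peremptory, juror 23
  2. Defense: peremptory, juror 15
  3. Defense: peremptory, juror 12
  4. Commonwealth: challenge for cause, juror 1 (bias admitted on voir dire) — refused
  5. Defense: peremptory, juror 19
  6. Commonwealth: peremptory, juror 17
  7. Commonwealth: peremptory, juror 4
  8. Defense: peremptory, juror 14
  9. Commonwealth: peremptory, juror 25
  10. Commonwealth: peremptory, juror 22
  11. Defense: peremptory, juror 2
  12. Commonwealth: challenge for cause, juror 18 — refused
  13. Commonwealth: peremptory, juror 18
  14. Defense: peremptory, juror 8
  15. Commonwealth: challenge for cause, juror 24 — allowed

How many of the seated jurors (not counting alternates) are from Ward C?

3

Removed: #2, #4, #8, #12, #14, #15, #17, #18, #19, #22, #23, #24, #25.
Seated jurors 1–6: #1, #3, #5, #6, #7, #9 (alternates #10, #11, #13 not counted).
Of those, in Ward C: #3, #6, #9 → 3.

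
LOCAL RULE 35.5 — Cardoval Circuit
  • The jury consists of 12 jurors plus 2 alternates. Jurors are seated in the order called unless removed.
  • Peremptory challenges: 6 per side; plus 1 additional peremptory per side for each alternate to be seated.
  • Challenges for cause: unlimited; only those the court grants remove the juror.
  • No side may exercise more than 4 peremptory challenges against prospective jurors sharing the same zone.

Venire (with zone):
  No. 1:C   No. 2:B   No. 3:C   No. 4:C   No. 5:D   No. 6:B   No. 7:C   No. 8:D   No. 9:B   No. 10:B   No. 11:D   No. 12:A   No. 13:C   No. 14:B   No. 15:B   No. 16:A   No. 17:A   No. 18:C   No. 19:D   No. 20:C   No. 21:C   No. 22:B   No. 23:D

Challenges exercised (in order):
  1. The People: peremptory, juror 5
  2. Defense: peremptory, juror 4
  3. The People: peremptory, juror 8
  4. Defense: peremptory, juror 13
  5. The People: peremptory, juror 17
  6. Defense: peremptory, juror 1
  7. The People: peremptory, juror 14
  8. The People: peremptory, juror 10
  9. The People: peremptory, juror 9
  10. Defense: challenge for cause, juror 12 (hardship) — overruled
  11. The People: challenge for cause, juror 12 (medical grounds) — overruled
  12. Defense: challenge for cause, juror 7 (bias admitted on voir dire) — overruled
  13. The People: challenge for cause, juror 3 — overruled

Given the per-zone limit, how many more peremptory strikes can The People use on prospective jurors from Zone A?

The People peremptories so far: #5, #8, #17, #14, #10, #9 — 6 of 8 used, 2 left overall.
Against Zone A: #17 — 1 used; per-zone cap 4 leaves 3.
Binding limit: min(2, 3) = 2.

2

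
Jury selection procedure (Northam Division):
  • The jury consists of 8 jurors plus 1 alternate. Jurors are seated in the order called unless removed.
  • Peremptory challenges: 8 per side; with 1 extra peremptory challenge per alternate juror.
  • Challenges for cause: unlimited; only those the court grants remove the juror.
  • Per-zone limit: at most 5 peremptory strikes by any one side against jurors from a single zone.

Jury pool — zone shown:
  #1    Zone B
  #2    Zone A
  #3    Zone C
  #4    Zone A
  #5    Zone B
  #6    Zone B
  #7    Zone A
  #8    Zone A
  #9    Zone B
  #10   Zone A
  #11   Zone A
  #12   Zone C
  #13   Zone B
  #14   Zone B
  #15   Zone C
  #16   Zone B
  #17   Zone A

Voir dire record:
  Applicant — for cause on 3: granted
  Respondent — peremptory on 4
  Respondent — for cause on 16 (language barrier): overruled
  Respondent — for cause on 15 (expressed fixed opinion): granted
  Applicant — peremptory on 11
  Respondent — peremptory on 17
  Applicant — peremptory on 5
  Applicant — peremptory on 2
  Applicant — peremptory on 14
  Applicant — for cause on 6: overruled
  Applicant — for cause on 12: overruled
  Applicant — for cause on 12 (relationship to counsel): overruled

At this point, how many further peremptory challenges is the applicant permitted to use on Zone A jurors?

Applicant peremptories so far: #11, #5, #2, #14 — 4 of 9 used, 5 left overall.
Against Zone A: #11, #2 — 2 used; per-zone cap 5 leaves 3.
Binding limit: min(5, 3) = 3.

3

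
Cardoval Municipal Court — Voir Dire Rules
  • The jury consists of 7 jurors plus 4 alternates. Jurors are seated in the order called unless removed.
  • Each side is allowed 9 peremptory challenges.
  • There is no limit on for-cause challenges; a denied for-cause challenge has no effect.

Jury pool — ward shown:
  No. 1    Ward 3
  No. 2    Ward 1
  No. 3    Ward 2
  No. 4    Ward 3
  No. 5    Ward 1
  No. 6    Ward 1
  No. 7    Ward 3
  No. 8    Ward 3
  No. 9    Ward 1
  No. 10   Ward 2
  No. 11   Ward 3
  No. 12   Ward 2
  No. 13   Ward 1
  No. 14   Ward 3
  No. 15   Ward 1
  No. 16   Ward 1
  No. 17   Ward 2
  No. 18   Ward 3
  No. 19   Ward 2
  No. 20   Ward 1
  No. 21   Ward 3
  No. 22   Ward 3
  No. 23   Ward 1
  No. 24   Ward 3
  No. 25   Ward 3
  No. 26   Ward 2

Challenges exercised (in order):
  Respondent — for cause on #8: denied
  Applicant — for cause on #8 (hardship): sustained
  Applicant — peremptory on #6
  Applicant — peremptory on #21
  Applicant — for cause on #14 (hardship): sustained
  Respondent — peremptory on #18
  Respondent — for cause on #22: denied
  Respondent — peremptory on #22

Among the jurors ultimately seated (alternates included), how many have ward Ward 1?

4

Removed: #6, #8, #14, #18, #21, #22.
Seated (11 incl. alternates): #1, #2, #3, #4, #5, #7, #9, #10, #11, #12, #13.
Of those, in Ward 1: #2, #5, #9, #13 → 4.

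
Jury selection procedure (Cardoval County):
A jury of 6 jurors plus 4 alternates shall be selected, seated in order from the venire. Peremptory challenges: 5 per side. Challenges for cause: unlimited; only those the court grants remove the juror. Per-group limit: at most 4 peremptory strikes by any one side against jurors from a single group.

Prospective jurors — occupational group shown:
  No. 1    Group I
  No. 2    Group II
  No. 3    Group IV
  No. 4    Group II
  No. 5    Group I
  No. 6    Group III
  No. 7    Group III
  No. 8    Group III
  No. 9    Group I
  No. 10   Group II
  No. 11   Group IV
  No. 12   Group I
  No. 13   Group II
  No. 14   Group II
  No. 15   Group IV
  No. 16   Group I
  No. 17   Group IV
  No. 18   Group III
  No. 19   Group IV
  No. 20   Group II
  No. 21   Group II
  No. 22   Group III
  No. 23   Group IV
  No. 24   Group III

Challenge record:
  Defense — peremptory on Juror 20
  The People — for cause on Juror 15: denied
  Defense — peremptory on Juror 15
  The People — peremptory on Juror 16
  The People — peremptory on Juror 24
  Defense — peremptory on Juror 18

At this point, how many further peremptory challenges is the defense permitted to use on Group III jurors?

2

Defense peremptories so far: #20, #15, #18 — 3 of 5 used, 2 left overall.
Against Group III: #18 — 1 used; per-group cap 4 leaves 3.
Binding limit: min(2, 3) = 2.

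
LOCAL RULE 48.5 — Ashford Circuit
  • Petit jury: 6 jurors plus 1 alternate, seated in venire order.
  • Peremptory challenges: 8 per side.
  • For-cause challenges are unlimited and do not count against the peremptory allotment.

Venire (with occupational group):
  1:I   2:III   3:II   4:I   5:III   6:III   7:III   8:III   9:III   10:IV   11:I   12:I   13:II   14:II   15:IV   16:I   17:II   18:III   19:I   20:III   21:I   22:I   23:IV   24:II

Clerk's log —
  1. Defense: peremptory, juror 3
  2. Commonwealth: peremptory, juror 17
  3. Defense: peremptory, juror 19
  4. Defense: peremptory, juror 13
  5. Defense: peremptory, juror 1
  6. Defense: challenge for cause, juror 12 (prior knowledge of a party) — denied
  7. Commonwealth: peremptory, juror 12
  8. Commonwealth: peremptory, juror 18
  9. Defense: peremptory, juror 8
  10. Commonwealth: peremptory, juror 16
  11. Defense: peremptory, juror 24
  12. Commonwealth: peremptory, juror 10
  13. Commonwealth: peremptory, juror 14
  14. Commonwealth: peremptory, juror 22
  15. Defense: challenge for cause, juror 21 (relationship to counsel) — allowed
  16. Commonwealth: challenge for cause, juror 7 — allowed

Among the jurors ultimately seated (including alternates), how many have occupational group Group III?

Removed: #1, #3, #7, #8, #10, #12, #13, #14, #16, #17, #18, #19, #21, #22, #24.
Seated (7 incl. alternates): #2, #4, #5, #6, #9, #11, #15.
Of those, in Group III: #2, #5, #6, #9 → 4.

4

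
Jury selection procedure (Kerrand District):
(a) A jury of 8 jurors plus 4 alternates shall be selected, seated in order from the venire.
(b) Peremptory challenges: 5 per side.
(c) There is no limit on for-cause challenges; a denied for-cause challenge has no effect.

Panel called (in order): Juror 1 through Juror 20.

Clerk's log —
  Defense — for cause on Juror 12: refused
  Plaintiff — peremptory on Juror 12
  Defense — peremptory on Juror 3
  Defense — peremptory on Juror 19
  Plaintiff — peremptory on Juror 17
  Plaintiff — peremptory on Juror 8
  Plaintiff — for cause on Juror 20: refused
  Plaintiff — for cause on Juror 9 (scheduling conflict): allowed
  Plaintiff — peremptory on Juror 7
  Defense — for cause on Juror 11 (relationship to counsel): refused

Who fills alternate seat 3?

Removed: #3, #7, #8, #9, #12, #17, #19. (#11, #20 stay — for-cause denied.)
Seating in order: seats 1–8 → #1, #2, #4, #5, #6, #10, #11, #13; alternates → #14, #15, #16, #18.
So alternate 3 is #16.

16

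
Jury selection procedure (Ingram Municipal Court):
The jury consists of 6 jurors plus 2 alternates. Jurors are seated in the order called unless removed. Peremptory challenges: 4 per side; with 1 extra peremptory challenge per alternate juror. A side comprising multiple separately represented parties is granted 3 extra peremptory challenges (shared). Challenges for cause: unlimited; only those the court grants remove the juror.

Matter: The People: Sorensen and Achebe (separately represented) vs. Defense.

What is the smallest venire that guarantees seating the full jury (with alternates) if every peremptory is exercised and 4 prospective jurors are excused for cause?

27

Seats to fill: 6 + 2 alternates = 8.
Peremptories — The People: 4 + 1×2 + 3 = 9; Defense: 4 + 1×2 = 6; total 15.
For-cause removals: 4.
Minimum venire: 8 + 15 + 4 = 27.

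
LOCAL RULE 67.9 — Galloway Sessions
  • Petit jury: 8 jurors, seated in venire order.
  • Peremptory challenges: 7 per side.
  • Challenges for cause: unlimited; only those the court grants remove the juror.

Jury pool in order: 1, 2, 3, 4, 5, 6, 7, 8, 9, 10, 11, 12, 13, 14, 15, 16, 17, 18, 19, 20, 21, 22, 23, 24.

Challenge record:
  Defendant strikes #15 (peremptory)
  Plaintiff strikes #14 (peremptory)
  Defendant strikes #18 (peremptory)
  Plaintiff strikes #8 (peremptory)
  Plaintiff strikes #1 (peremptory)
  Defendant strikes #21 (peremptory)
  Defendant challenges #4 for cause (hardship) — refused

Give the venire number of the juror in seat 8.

Removed: #1, #8, #14, #15, #18, #21. (#4 stays — for-cause denied.)
Seating in order: seats 1–8 → #2, #3, #4, #5, #6, #7, #9, #10.
So seat 8 is #10.

10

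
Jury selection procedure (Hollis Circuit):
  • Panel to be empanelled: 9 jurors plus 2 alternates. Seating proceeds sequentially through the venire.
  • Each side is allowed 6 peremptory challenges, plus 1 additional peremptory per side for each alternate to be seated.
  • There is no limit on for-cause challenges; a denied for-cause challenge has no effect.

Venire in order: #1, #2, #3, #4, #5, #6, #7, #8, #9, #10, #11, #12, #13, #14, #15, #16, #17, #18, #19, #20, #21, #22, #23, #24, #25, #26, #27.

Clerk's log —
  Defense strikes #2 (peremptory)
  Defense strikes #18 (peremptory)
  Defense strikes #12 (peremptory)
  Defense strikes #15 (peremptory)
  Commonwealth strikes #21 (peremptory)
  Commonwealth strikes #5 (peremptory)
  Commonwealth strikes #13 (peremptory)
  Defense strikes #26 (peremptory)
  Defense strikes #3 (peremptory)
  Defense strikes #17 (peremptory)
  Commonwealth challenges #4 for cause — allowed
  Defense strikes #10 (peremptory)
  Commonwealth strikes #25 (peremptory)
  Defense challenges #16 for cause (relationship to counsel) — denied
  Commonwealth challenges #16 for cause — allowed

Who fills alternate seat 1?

22

Removed: #2, #3, #4, #5, #10, #12, #13, #15, #16, #17, #18, #21, #25, #26.
Seating in order: seats 1–9 → #1, #6, #7, #8, #9, #11, #14, #19, #20; alternates → #22, #23.
So alternate 1 is #22.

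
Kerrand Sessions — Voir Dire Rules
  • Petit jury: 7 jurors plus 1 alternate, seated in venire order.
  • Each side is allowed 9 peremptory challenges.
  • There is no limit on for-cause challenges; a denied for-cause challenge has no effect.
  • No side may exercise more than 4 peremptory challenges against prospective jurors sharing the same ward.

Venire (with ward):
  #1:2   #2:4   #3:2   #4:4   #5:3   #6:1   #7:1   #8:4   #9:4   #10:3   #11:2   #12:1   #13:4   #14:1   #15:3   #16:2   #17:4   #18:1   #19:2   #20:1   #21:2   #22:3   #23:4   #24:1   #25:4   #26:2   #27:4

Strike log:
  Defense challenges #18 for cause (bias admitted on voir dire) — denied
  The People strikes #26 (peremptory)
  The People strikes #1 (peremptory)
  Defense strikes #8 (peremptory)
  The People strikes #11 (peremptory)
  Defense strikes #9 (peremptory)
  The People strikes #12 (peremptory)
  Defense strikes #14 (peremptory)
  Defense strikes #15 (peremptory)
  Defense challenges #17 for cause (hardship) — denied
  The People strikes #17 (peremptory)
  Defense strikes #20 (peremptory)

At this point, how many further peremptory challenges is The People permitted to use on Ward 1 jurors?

The People peremptories so far: #26, #1, #11, #12, #17 — 5 of 9 used, 4 left overall.
Against Ward 1: #12 — 1 used; per-ward cap 4 leaves 3.
Binding limit: min(4, 3) = 3.

3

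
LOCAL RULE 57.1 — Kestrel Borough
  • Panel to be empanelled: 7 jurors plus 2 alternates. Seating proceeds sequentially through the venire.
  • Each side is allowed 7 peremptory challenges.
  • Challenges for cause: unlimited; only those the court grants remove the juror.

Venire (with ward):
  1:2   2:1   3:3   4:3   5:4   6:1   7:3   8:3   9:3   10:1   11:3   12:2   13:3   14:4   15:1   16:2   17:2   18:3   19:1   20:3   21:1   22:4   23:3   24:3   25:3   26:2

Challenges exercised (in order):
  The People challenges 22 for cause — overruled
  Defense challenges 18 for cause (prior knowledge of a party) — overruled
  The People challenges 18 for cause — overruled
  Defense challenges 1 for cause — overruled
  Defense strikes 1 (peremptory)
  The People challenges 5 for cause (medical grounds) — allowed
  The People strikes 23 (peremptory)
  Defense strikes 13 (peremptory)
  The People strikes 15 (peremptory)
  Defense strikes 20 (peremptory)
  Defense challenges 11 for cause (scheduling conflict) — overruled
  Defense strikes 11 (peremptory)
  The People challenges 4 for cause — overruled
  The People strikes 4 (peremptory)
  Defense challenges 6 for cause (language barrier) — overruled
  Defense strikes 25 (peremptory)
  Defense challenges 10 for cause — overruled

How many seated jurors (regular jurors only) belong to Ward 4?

0

Removed: #1, #4, #5, #11, #13, #15, #20, #23, #25.
Seated jurors 1–7: #2, #3, #6, #7, #8, #9, #10 (alternates #12, #14 not counted).
None of those are in Ward 4 → 0.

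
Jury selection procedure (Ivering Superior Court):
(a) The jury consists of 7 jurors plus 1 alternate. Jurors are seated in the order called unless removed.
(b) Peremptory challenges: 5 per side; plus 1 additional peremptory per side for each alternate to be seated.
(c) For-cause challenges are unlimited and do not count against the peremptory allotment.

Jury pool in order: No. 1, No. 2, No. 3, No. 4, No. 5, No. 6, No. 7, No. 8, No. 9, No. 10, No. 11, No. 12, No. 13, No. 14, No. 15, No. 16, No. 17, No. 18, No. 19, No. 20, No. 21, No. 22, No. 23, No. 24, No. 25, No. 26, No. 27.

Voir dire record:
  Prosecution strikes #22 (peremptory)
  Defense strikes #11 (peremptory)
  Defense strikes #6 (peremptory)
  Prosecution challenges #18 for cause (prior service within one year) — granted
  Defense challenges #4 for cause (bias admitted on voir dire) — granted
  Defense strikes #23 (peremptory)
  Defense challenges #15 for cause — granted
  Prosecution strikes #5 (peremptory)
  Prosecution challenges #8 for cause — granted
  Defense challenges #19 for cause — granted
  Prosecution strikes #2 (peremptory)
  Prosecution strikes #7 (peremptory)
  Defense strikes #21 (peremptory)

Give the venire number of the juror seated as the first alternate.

16

Removed: #2, #4, #5, #6, #7, #8, #11, #15, #18, #19, #21, #22, #23.
Seating in order: seats 1–7 → #1, #3, #9, #10, #12, #13, #14; alternates → #16.
So alternate 1 is #16.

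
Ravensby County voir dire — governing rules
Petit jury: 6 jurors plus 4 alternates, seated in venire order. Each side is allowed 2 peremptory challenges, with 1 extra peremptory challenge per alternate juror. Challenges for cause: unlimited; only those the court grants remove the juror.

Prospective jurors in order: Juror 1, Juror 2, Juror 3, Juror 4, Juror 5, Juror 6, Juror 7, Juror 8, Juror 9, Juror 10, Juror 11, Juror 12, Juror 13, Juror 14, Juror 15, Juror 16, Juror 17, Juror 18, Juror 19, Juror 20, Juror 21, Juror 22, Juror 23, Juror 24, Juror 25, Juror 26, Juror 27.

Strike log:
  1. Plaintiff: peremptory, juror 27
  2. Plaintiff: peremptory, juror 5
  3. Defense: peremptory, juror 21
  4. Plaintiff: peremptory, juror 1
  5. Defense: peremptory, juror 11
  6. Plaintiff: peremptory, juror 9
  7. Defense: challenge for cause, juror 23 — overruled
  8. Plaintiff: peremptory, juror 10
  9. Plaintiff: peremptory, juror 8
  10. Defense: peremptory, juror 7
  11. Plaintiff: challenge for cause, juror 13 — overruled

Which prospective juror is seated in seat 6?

Removed: #1, #5, #7, #8, #9, #10, #11, #21, #27. (#13, #23 stay — for-cause denied.)
Seating in order: seats 1–6 → #2, #3, #4, #6, #12, #13; alternates → #14, #15, #16, #17.
So seat 6 is #13.

13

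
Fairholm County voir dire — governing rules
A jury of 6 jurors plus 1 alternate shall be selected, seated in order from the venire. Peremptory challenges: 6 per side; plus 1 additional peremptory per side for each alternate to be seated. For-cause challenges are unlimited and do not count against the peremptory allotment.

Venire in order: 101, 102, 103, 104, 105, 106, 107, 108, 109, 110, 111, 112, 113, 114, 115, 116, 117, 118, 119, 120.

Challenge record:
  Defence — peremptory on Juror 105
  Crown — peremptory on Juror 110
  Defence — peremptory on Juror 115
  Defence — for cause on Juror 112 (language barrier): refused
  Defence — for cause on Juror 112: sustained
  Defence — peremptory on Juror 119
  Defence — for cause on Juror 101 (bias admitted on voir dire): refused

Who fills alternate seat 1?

108

Removed: #105, #110, #112, #115, #119. (#101 stays — for-cause denied.)
Seating in order: seats 1–6 → #101, #102, #103, #104, #106, #107; alternates → #108.
So alternate 1 is #108.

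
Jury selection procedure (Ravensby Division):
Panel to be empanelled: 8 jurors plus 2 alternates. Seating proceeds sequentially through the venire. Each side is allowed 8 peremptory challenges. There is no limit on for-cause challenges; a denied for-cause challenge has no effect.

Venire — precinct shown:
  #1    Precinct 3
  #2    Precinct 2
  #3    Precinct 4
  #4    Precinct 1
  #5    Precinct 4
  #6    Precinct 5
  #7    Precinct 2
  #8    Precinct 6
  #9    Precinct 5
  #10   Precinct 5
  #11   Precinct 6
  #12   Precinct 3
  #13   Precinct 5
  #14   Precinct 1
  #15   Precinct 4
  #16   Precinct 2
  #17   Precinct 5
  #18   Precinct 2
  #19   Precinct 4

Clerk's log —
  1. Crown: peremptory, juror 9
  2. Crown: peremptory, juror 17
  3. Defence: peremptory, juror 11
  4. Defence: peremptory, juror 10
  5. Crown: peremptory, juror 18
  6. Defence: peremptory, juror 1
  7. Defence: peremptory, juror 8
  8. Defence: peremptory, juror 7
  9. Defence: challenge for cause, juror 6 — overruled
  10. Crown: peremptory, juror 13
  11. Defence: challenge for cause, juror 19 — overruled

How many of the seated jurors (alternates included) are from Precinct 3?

Removed: #1, #7, #8, #9, #10, #11, #13, #17, #18.
Seated (10 incl. alternates): #2, #3, #4, #5, #6, #12, #14, #15, #16, #19.
Of those, in Precinct 3: #12 → 1.

1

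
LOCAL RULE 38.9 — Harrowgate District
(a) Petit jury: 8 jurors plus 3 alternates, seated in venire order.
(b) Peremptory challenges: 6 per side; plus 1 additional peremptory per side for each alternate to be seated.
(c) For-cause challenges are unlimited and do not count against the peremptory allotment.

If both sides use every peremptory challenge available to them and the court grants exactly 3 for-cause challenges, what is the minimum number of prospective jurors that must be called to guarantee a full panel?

32

Seats to fill: 8 + 3 alternates = 11.
Peremptories: 6 + 1×3 = 9 per side × 2 sides = 18.
For-cause removals: 3.
Minimum venire: 11 + 18 + 3 = 32.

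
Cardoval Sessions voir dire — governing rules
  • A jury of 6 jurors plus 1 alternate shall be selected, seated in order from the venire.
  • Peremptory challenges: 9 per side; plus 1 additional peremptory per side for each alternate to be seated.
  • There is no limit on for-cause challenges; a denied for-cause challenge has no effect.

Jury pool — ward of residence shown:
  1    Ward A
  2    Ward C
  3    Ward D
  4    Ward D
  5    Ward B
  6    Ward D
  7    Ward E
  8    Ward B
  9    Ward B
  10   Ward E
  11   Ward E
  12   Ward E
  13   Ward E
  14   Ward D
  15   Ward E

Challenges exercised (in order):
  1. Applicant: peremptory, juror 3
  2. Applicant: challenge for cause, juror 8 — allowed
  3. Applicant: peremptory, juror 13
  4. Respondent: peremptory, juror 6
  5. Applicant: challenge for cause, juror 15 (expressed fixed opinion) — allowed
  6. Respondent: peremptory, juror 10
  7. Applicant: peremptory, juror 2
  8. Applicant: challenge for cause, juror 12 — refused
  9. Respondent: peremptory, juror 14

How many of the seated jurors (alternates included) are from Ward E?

3

Removed: #2, #3, #6, #8, #10, #13, #14, #15.
Seated (7 incl. alternates): #1, #4, #5, #7, #9, #11, #12.
Of those, in Ward E: #7, #11, #12 → 3.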